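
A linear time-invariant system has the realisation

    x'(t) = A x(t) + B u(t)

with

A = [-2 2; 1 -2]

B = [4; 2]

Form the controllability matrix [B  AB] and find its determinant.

AB = [[-4], [0]]
Controllability matrix C = [B  AB] = [[4, -4], [2, 0]]
det(C) = 4·0 - (-4)·2 = 0 - (-8) = 8
Since det(C) ≠ 0, rank(C) = 2 and the system is completely controllable.

8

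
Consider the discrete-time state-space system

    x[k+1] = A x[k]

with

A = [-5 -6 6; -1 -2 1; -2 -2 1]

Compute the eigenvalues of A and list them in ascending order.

-3, -2, -1

det(zI - A) = z^3 - (tr A)z^2 + (M11 + M22 + M33)z - det A, where Mii is the 2×2 principal minor of A obtained by deleting row i and column i.
tr A = (-5) + (-2) + 1 = -6; M11 = (-2)·1 - 1·(-2) = -2 - (-2) = 0; M22 = (-5)·1 - 6·(-2) = -5 - (-12) = 7; M33 = (-5)·(-2) - (-6)·(-1) = 10 - 6 = 4; sum of minors = 11.
det A = (-5)·((-2)·1 - 1·(-2)) - (-6)·((-1)·1 - 1·(-2)) + 6·((-1)·(-2) - (-2)·(-2)) = (-5)·0 - (-6)·1 + 6·(-2) = -6.
So p(z) = det(zI - A) = z^3 + 6z^2 + 11z + 6.
Rational-root test: any integer root divides 6. Testing small divisors, z = -1 works: p(-1) = -1 + 6 + (-11) + 6 = 0, so (z + 1) is a factor.
Dividing, p(z) = (z + 1)(z^2 + 5z + 6).
Factor z^2 + 5z + 6: two numbers with sum -5 and product 6 are -2 and -3, so z^2 + 5z + 6 = (z + 2)(z + 3).
Hence p(z) = (z + 1) (z + 2) (z + 3), with roots -3, -2, -1.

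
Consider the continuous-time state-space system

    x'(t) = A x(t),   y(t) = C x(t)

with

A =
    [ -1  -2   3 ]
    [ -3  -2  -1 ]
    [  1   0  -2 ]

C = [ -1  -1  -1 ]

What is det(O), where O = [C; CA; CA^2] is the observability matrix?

CA = [[3, 4, 0]]
CA^2 = [[-15, -14, 5]]
Observability matrix O = [C; CA; CA^2] = [[-1, -1, -1], [3, 4, 0], [-15, -14, 5]]
Expanding along the first row, det(O) = (-1)·(4·5 - 0·(-14)) - (-1)·(3·5 - 0·(-15)) + (-1)·(3·(-14) - 4·(-15)) = (-1)·20 - (-1)·15 + (-1)·18 = -23
Since det(O) ≠ 0, rank(O) = 3 and the system is completely observable.

-23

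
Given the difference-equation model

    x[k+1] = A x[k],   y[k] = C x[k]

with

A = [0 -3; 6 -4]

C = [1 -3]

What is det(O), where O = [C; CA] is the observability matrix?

-45

CA = [[-18, 9]]
Observability matrix O = [C; CA] = [[1, -3], [-18, 9]]
det(O) = 1·9 - (-3)·(-18) = 9 - 54 = -45
Since det(O) ≠ 0, rank(O) = 2 and the system is completely observable.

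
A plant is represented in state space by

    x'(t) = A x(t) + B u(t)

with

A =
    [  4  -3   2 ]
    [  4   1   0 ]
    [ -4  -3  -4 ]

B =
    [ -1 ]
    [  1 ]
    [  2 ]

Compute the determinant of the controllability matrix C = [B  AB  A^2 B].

AB = [[-3], [-3], [-7]]
A^2B = [[-17], [-15], [49]]
Controllability matrix C = [B  AB  A^2B] = [[-1, -3, -17], [1, -3, -15], [2, -7, 49]]
Expanding along the first row, det(C) = (-1)·((-3)·49 - (-15)·(-7)) - (-3)·(1·49 - (-15)·2) + (-17)·(1·(-7) - (-3)·2) = (-1)·(-252) - (-3)·79 + (-17)·(-1) = 506
Since det(C) ≠ 0, rank(C) = 3 and the system is completely controllable.

506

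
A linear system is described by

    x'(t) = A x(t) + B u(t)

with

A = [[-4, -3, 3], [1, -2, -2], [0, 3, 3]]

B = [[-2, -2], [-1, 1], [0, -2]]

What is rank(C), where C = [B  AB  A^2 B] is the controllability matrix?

AB = [[11, -1], [0, 0], [-3, -3]]
A^2B = [[-53, -5], [17, 5], [-9, -9]]
Controllability matrix C = [B  AB  A^2B] = [[-2, -2, 11, -1, -53, -5], [-1, 1, 0, 0, 17, 5], [0, -2, -3, -3, -9, -9]]
Take the 3×3 submatrix of C formed by columns 1, 2, 3: [[-2, -2, 11], [-1, 1, 0], [0, -2, -3]]. Its determinant is (-2)·(1·(-3) - 0·(-2)) - (-2)·((-1)·(-3) - 0·0) + 11·((-1)·(-2) - 1·0) = (-2)·(-3) - (-2)·3 + 11·2 = 34 ≠ 0.
So rank(C) ≥ 3; since C has 3 rows, rank(C) = 3.
rank(C) = 3 = n, so the pair (A, B) is completely controllable.

3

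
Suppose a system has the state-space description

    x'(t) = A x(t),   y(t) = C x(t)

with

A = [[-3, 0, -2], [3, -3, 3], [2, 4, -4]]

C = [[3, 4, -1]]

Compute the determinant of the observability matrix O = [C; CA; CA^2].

CA = [[1, -16, 10]]
CA^2 = [[-31, 88, -90]]
Observability matrix O = [C; CA; CA^2] = [[3, 4, -1], [1, -16, 10], [-31, 88, -90]]
Expanding along the first row, det(O) = 3·((-16)·(-90) - 10·88) - 4·(1·(-90) - 10·(-31)) + (-1)·(1·88 - (-16)·(-31)) = 3·560 - 4·220 + (-1)·(-408) = 1208
Since det(O) ≠ 0, rank(O) = 3 and the system is completely observable.

1208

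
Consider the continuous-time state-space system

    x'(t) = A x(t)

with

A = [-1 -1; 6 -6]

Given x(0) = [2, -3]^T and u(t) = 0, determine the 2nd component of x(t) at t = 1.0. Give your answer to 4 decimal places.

0.5115

det(sI - A) = s^2 - (tr A)s + det A, with tr A = (-1) + (-6) = -7 and det A = (-1)·(-6) - (-1)·6 = 6 - (-6) = 12.
So p(s) = det(sI - A) = s^2 + 7s + 12.
Factor s^2 + 7s + 12: two numbers with sum -7 and product 12 are -3 and -4, so s^2 + 7s + 12 = (s + 3)(s + 4).
Hence p(s) = (s + 3) (s + 4), with roots -4, -3.
The eigenvalues -4, -3 are distinct and real, so A is diagonalisable and x(t) = e^{At} x(0) = V diag(e^{λ_i t}) V^{-1} x(0), where the columns of V are the eigenvectors.
λ = -4: A - (-4)I = [[3, -1], [6, -2]]. Row 1 gives 3·v1 + (-1)·v2 = 0, so take v_1 = [1, 3]^T.
λ = -3: A - (-3)I = [[2, -1], [6, -3]]. Row 1 gives 2·v1 + (-1)·v2 = 0, so take v_2 = [1, 2]^T.
V = [v_1 v_2] = [[1, 1], [3, 2]] has det V = -1, so V^{-1} = adj(V)/det V = [[-2, 1], [3, -1]].
Modal coordinates z(0) = V^{-1} x(0): (-2)·2 + 1·(-3) = -7; 3·2 + (-1)·(-3) = 9; so z(0) = [-7, 9]^T.
x_2(t) = Σ_i (v_i)_2 · z_i(0) · e^{λ_i t} (row 2 of V times the modal terms).
x_2(1.0) = 3·(-7)·e^{-4·1.0} + 2·9·e^{-3·1.0} = (-21)·0.018316 + 18·0.049787 = 0.5115.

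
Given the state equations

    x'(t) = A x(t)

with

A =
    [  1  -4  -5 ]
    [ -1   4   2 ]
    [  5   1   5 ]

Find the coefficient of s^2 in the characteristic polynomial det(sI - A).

Expand det(sI - A) for the 3×3 matrix.
p(s) = s^3 - 10s^2 + 48s - 63.
(Check: constant term = det(-A) = (-1)^3 det A = -63; coefficient of s^2 = -tr A = -10.)
The coefficient of s^2 is -10.

-10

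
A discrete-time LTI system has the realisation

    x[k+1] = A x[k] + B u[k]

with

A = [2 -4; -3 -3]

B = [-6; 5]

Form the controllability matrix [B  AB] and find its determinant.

142

AB = [[-32], [3]]
Controllability matrix C = [B  AB] = [[-6, -32], [5, 3]]
det(C) = (-6)·3 - (-32)·5 = -18 - (-160) = 142
Since det(C) ≠ 0, rank(C) = 2 and the system is completely controllable.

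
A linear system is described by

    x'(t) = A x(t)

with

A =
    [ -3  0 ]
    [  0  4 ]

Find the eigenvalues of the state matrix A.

det(sI - A) = s^2 - (tr A)s + det A, with tr A = (-3) + 4 = 1 and det A = (-3)·4 - 0·0 = -12 - 0 = -12.
So p(s) = det(sI - A) = s^2 - s - 12.
Factor s^2 - s - 12: two numbers with sum 1 and product -12 are 4 and -3, so s^2 - s - 12 = (s - 4)(s + 3).
Hence p(s) = (s - 4) (s + 3), with roots -3, 4.
At least one eigenvalue has non-negative real part, so the system is not asymptotically stable.

-3, 4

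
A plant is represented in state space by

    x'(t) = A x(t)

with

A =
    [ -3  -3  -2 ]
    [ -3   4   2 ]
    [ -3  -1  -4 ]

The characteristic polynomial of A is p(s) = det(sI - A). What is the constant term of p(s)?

-66

Expand det(sI - A) for the 3×3 matrix.
p(s) = s^3 + 3s^2 - 29s - 66.
(Check: constant term = det(-A) = (-1)^3 det A = -66; coefficient of s^2 = -tr A = 3.)
The constant term is -66.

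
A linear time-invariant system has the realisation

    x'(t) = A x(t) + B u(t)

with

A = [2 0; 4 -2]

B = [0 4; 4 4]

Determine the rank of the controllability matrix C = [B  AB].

2

AB = [[0, 8], [-8, 8]]
Controllability matrix C = [B  AB] = [[0, 4, 0, 8], [4, 4, -8, 8]]
Take the 2×2 submatrix of C formed by columns 1, 2: [[0, 4], [4, 4]]. Its determinant is 0·4 - 4·4 = 0 - 16 = -16 ≠ 0.
So rank(C) ≥ 2; since C has 2 rows, rank(C) = 2.
rank(C) = 2 = n, so the pair (A, B) is completely controllable.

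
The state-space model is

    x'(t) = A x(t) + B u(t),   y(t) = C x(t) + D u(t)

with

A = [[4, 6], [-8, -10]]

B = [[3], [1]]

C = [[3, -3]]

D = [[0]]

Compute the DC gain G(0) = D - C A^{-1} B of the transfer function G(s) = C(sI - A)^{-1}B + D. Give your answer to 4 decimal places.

24.0000

G(0) = C(-A)^{-1}B + D = -C A^{-1} B + D.
det A = 8, so A^{-1} = (1/8)·adj(A) = [[-5/4, -3/4], [1, 1/2]]
A^{-1} B = [-9/2, 7/2]^T
C A^{-1} B = -24
G(0) = D - C A^{-1} B = 0 - (-24) = 24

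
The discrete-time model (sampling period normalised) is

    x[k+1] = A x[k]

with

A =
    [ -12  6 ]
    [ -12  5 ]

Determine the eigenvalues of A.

det(zI - A) = z^2 - (tr A)z + det A, with tr A = (-12) + 5 = -7 and det A = (-12)·5 - 6·(-12) = -60 - (-72) = 12.
So p(z) = det(zI - A) = z^2 + 7z + 12.
Factor z^2 + 7z + 12: two numbers with sum -7 and product 12 are -3 and -4, so z^2 + 7z + 12 = (z + 3)(z + 4).
Hence p(z) = (z + 3) (z + 4), with roots -4, -3.

-4, -3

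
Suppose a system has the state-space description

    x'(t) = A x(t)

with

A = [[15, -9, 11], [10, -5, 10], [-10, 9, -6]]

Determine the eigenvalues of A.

det(sI - A) = s^3 - (tr A)s^2 + (M11 + M22 + M33)s - det A, where Mii is the 2×2 principal minor of A obtained by deleting row i and column i.
tr A = 15 + (-5) + (-6) = 4; M11 = (-5)·(-6) - 10·9 = 30 - 90 = -60; M22 = 15·(-6) - 11·(-10) = -90 - (-110) = 20; M33 = 15·(-5) - (-9)·10 = -75 - (-90) = 15; sum of minors = -25.
det A = 15·((-5)·(-6) - 10·9) - (-9)·(10·(-6) - 10·(-10)) + 11·(10·9 - (-5)·(-10)) = 15·(-60) - (-9)·40 + 11·40 = -100.
So p(s) = det(sI - A) = s^3 - 4s^2 - 25s + 100.
Rational-root test: any integer root divides 100. Testing small divisors, s = 4 works: p(4) = 64 + (-64) + (-100) + 100 = 0, so (s - 4) is a factor.
Dividing, p(s) = (s - 4)(s^2 - 25).
Factor s^2 - 25: two numbers with sum 0 and product -25 are 5 and -5, so s^2 - 25 = (s - 5)(s + 5).
Hence p(s) = (s - 5) (s - 4) (s + 5), with roots -5, 4, 5.
At least one eigenvalue has non-negative real part, so the system is not asymptotically stable.

-5, 4, 5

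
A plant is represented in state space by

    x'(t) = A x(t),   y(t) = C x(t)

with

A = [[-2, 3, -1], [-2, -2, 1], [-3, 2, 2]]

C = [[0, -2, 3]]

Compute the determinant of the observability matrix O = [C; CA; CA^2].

1011

CA = [[-5, 10, 4]]
CA^2 = [[-22, -27, 23]]
Observability matrix O = [C; CA; CA^2] = [[0, -2, 3], [-5, 10, 4], [-22, -27, 23]]
Expanding along the first row, det(O) = 0·(10·23 - 4·(-27)) - (-2)·((-5)·23 - 4·(-22)) + 3·((-5)·(-27) - 10·(-22)) = 0·338 - (-2)·(-27) + 3·355 = 1011
Since det(O) ≠ 0, rank(O) = 3 and the system is completely observable.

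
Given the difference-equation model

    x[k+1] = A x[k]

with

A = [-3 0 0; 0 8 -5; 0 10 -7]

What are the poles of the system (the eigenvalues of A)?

det(zI - A) = z^3 - (tr A)z^2 + (M11 + M22 + M33)z - det A, where Mii is the 2×2 principal minor of A obtained by deleting row i and column i.
tr A = (-3) + 8 + (-7) = -2; M11 = 8·(-7) - (-5)·10 = -56 - (-50) = -6; M22 = (-3)·(-7) - 0·0 = 21 - 0 = 21; M33 = (-3)·8 - 0·0 = -24 - 0 = -24; sum of minors = -9.
det A = (-3)·(8·(-7) - (-5)·10) - 0·(0·(-7) - (-5)·0) + 0·(0·10 - 8·0) = (-3)·(-6) - 0·0 + 0·0 = 18.
So p(z) = det(zI - A) = z^3 + 2z^2 - 9z - 18.
Rational-root test: any integer root divides -18. Testing small divisors, z = -2 works: p(-2) = -8 + 8 + 18 + (-18) = 0, so (z + 2) is a factor.
Dividing, p(z) = (z + 2)(z^2 - 9).
Factor z^2 - 9: two numbers with sum 0 and product -9 are 3 and -3, so z^2 - 9 = (z - 3)(z + 3).
Hence p(z) = (z - 3) (z + 2) (z + 3), with roots -3, -2, 3.

-3, -2, 3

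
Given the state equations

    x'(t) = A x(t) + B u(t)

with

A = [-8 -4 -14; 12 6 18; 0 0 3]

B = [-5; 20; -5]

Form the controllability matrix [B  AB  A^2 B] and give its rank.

AB = [[30], [-30], [-15]]
A^2B = [[90], [-90], [-45]]
Controllability matrix C = [B  AB  A^2B] = [[-5, 30, 90], [20, -30, -90], [-5, -15, -45]]
The rows r1, r2, r3 of C are linearly dependent: 2·r1 + r2 + 2·r3 = 0 (check each entry), so rank(C) ≤ 2.
The 2×2 minor from rows 1, 2, columns 1, 2 is (-5)·(-30) - 30·20 = 150 - 600 = -450 ≠ 0, so rank(C) = 2.
rank(C) = 2 < n = 3, so the pair (A, B) is not completely controllable.

2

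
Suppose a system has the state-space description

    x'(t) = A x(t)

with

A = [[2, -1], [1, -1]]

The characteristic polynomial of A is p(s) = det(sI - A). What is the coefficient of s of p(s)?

-1

For a 2×2 matrix, det(sI - A) = s^2 - (tr A)s + det A.
tr A = 1, det A = -1.
So p(s) = s^2 - s - 1.
The coefficient of s is -1.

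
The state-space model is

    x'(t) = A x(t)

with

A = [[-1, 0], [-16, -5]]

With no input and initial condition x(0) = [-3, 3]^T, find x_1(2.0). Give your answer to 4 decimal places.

det(sI - A) = s^2 - (tr A)s + det A, with tr A = (-1) + (-5) = -6 and det A = (-1)·(-5) - 0·(-16) = 5 - 0 = 5.
So p(s) = det(sI - A) = s^2 + 6s + 5.
Factor s^2 + 6s + 5: two numbers with sum -6 and product 5 are -1 and -5, so s^2 + 6s + 5 = (s + 1)(s + 5).
Hence p(s) = (s + 1) (s + 5), with roots -5, -1.
The eigenvalues -5, -1 are distinct and real, so A is diagonalisable and x(t) = e^{At} x(0) = V diag(e^{λ_i t}) V^{-1} x(0), where the columns of V are the eigenvectors.
λ = -5: A - (-5)I = [[4, 0], [-16, 0]]. Row 1 gives 4·v1 + 0·v2 = 0, so take v_1 = [0, 1]^T.
λ = -1: A - (-1)I = [[0, 0], [-16, -4]]. Row 2 gives (-16)·v1 + (-4)·v2 = 0, so take v_2 = [-1, 4]^T.
V = [v_1 v_2] = [[0, -1], [1, 4]] has det V = 1, so V^{-1} = adj(V)/det V = [[4, 1], [-1, 0]].
Modal coordinates z(0) = V^{-1} x(0): 4·(-3) + 1·3 = -9; (-1)·(-3) + 0·3 = 3; so z(0) = [-9, 3]^T.
x_1(t) = Σ_i (v_i)_1 · z_i(0) · e^{λ_i t} (row 1 of V times the modal terms).
x_1(2.0) = 0·(-9)·e^{-5·2.0} + (-1)·3·e^{-1·2.0} = 0·0.000045 + (-3)·0.135335 = -0.4060.

-0.4060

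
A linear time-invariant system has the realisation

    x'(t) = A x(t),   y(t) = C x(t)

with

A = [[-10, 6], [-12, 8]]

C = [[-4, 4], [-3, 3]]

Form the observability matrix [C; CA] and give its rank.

CA = [[-8, 8], [-6, 6]]
Observability matrix O = [C; CA] = [[-4, 4], [-3, 3], [-8, 8], [-6, 6]]
Every row of O is a scalar multiple of row 1 = [-4, 4] (multipliers 1, 3/4, 2, 3/2), so the rows span a one-dimensional space.
O ≠ 0, hence rank(O) = 1.
rank(O) = 1 < n = 2, so the pair (A, C) is not completely observable.

1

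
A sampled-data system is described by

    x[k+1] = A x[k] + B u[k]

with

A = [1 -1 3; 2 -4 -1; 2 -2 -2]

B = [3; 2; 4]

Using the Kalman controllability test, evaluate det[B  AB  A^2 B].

AB = [[13], [-6], [-6]]
A^2B = [[1], [56], [50]]
Controllability matrix C = [B  AB  A^2B] = [[3, 13, 1], [2, -6, 56], [4, -6, 50]]
Expanding along the first row, det(C) = 3·((-6)·50 - 56·(-6)) - 13·(2·50 - 56·4) + 1·(2·(-6) - (-6)·4) = 3·36 - 13·(-124) + 1·12 = 1732
Since det(C) ≠ 0, rank(C) = 3 and the system is completely controllable.

1732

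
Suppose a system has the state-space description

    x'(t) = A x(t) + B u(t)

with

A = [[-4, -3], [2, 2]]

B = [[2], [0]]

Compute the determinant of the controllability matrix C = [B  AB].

AB = [[-8], [4]]
Controllability matrix C = [B  AB] = [[2, -8], [0, 4]]
det(C) = 2·4 - (-8)·0 = 8 - 0 = 8
Since det(C) ≠ 0, rank(C) = 2 and the system is completely controllable.

8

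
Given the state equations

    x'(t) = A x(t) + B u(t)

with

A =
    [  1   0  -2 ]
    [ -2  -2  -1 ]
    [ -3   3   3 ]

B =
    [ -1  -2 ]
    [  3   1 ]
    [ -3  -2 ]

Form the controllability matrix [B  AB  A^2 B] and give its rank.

3

AB = [[5, 2], [-1, 4], [3, 3]]
A^2B = [[-1, -4], [-11, -15], [-9, 15]]
Controllability matrix C = [B  AB  A^2B] = [[-1, -2, 5, 2, -1, -4], [3, 1, -1, 4, -11, -15], [-3, -2, 3, 3, -9, 15]]
Take the 3×3 submatrix of C formed by columns 1, 2, 3: [[-1, -2, 5], [3, 1, -1], [-3, -2, 3]]. Its determinant is (-1)·(1·3 - (-1)·(-2)) - (-2)·(3·3 - (-1)·(-3)) + 5·(3·(-2) - 1·(-3)) = (-1)·1 - (-2)·6 + 5·(-3) = -4 ≠ 0.
So rank(C) ≥ 3; since C has 3 rows, rank(C) = 3.
rank(C) = 3 = n, so the pair (A, B) is completely controllable.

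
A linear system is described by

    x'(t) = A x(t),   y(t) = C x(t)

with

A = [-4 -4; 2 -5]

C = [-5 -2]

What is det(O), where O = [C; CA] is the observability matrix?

-118

CA = [[16, 30]]
Observability matrix O = [C; CA] = [[-5, -2], [16, 30]]
det(O) = (-5)·30 - (-2)·16 = -150 - (-32) = -118
Since det(O) ≠ 0, rank(O) = 2 and the system is completely observable.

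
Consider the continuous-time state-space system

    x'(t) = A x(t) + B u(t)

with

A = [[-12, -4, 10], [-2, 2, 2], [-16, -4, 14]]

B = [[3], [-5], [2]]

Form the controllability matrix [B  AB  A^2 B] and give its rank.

AB = [[4], [-12], [0]]
A^2B = [[0], [-32], [-16]]
Controllability matrix C = [B  AB  A^2B] = [[3, 4, 0], [-5, -12, -32], [2, 0, -16]]
The rows r1, r2, r3 of C are linearly dependent: -3·r1 - r2 + 2·r3 = 0 (check each entry), so rank(C) ≤ 2.
The 2×2 minor from rows 1, 2, columns 1, 2 is 3·(-12) - 4·(-5) = -36 - (-20) = -16 ≠ 0, so rank(C) = 2.
rank(C) = 2 < n = 3, so the pair (A, B) is not completely controllable.

2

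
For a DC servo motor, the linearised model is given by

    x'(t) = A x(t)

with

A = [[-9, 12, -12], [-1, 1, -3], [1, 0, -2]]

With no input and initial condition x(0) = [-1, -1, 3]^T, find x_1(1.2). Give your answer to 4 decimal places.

det(sI - A) = s^3 - (tr A)s^2 + (M11 + M22 + M33)s - det A, where Mii is the 2×2 principal minor of A obtained by deleting row i and column i.
tr A = (-9) + 1 + (-2) = -10; M11 = 1·(-2) - (-3)·0 = -2 - 0 = -2; M22 = (-9)·(-2) - (-12)·1 = 18 - (-12) = 30; M33 = (-9)·1 - 12·(-1) = -9 - (-12) = 3; sum of minors = 31.
det A = (-9)·(1·(-2) - (-3)·0) - 12·((-1)·(-2) - (-3)·1) + (-12)·((-1)·0 - 1·1) = (-9)·(-2) - 12·5 + (-12)·(-1) = -30.
So p(s) = det(sI - A) = s^3 + 10s^2 + 31s + 30.
Rational-root test: any integer root divides 30. Testing small divisors, s = -2 works: p(-2) = -8 + 40 + (-62) + 30 = 0, so (s + 2) is a factor.
Dividing, p(s) = (s + 2)(s^2 + 8s + 15).
Factor s^2 + 8s + 15: two numbers with sum -8 and product 15 are -3 and -5, so s^2 + 8s + 15 = (s + 3)(s + 5).
Hence p(s) = (s + 2) (s + 3) (s + 5), with roots -5, -3, -2.
The eigenvalues -5, -3, -2 are distinct and real, so A is diagonalisable and x(t) = e^{At} x(0) = V diag(e^{λ_i t}) V^{-1} x(0), where the columns of V are the eigenvectors.
λ = -5: A - (-5)I = [[-4, 12, -12], [-1, 6, -3], [1, 0, 3]]. v must be orthogonal to every row; (row 1) × (row 2) = [36, 0, -12], so take v_1 = [3, 0, -1]^T.
λ = -3: A - (-3)I = [[-6, 12, -12], [-1, 4, -3], [1, 0, 1]]. v must be orthogonal to every row; (row 1) × (row 2) = [12, -6, -12], so take v_2 = [-2, 1, 2]^T.
λ = -2: A - (-2)I = [[-7, 12, -12], [-1, 3, -3], [1, 0, 0]]. v must be orthogonal to every row; (row 1) × (row 2) = [0, -9, -9], so take v_3 = [0, -1, -1]^T.
V = [v_1 v_2 v_3] = [[3, -2, 0], [0, 1, -1], [-1, 2, -1]] has det V = 1, so V^{-1} = adj(V)/det V = [[1, -2, 2], [1, -3, 3], [1, -4, 3]].
Modal coordinates z(0) = V^{-1} x(0): 1·(-1) + (-2)·(-1) + 2·3 = 7; 1·(-1) + (-3)·(-1) + 3·3 = 11; 1·(-1) + (-4)·(-1) + 3·3 = 12; so z(0) = [7, 11, 12]^T.
x_1(t) = Σ_i (v_i)_1 · z_i(0) · e^{λ_i t} (row 1 of V times the modal terms).
x_1(1.2) = 3·7·e^{-5·1.2} + (-2)·11·e^{-3·1.2} + 0·12·e^{-2·1.2} = 21·0.002479 + (-22)·0.027324 + 0·0.090718 = -0.5491.

-0.5491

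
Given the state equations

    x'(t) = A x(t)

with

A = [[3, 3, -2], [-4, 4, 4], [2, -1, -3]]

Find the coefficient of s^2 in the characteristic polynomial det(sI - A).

Expand det(sI - A) for the 3×3 matrix.
p(s) = s^3 - 4s^2 + 11s + 28.
(Check: constant term = det(-A) = (-1)^3 det A = 28; coefficient of s^2 = -tr A = -4.)
The coefficient of s^2 is -4.

-4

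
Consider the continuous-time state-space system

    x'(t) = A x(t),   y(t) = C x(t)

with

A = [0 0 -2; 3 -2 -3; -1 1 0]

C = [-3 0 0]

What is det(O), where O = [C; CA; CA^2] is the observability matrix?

108

CA = [[0, 0, 6]]
CA^2 = [[-6, 6, 0]]
Observability matrix O = [C; CA; CA^2] = [[-3, 0, 0], [0, 0, 6], [-6, 6, 0]]
Expanding along the first row, det(O) = (-3)·(0·0 - 6·6) - 0·(0·0 - 6·(-6)) + 0·(0·6 - 0·(-6)) = (-3)·(-36) - 0·36 + 0·0 = 108
Since det(O) ≠ 0, rank(O) = 3 and the system is completely observable.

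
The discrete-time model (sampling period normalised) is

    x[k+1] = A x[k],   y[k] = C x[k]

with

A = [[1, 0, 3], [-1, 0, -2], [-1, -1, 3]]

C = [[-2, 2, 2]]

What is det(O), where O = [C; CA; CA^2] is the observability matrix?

CA = [[-6, -2, -4]]
CA^2 = [[0, 4, -26]]
Observability matrix O = [C; CA; CA^2] = [[-2, 2, 2], [-6, -2, -4], [0, 4, -26]]
Expanding along the first row, det(O) = (-2)·((-2)·(-26) - (-4)·4) - 2·((-6)·(-26) - (-4)·0) + 2·((-6)·4 - (-2)·0) = (-2)·68 - 2·156 + 2·(-24) = -496
Since det(O) ≠ 0, rank(O) = 3 and the system is completely observable.

-496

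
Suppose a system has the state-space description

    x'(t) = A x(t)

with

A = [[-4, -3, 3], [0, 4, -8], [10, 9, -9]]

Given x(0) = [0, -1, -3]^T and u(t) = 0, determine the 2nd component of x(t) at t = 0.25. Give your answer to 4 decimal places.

det(sI - A) = s^3 - (tr A)s^2 + (M11 + M22 + M33)s - det A, where Mii is the 2×2 principal minor of A obtained by deleting row i and column i.
tr A = (-4) + 4 + (-9) = -9; M11 = 4·(-9) - (-8)·9 = -36 - (-72) = 36; M22 = (-4)·(-9) - 3·10 = 36 - 30 = 6; M33 = (-4)·4 - (-3)·0 = -16 - 0 = -16; sum of minors = 26.
det A = (-4)·(4·(-9) - (-8)·9) - (-3)·(0·(-9) - (-8)·10) + 3·(0·9 - 4·10) = (-4)·36 - (-3)·80 + 3·(-40) = -24.
So p(s) = det(sI - A) = s^3 + 9s^2 + 26s + 24.
Rational-root test: any integer root divides 24. Testing small divisors, s = -2 works: p(-2) = -8 + 36 + (-52) + 24 = 0, so (s + 2) is a factor.
Dividing, p(s) = (s + 2)(s^2 + 7s + 12).
Factor s^2 + 7s + 12: two numbers with sum -7 and product 12 are -3 and -4, so s^2 + 7s + 12 = (s + 3)(s + 4).
Hence p(s) = (s + 2) (s + 3) (s + 4), with roots -4, -3, -2.
The eigenvalues -4, -3, -2 are distinct and real, so A is diagonalisable and x(t) = e^{At} x(0) = V diag(e^{λ_i t}) V^{-1} x(0), where the columns of V are the eigenvectors.
λ = -4: A - (-4)I = [[0, -3, 3], [0, 8, -8], [10, 9, -5]]. v must be orthogonal to every row; (row 1) × (row 3) = [-12, 30, 30], so take v_1 = [2, -5, -5]^T.
λ = -3: A - (-3)I = [[-1, -3, 3], [0, 7, -8], [10, 9, -6]]. v must be orthogonal to every row; (row 1) × (row 2) = [3, -8, -7], so take v_2 = [3, -8, -7]^T.
λ = -2: A - (-2)I = [[-2, -3, 3], [0, 6, -8], [10, 9, -7]]. v must be orthogonal to every row; (row 1) × (row 2) = [6, -16, -12], so take v_3 = [3, -8, -6]^T.
V = [v_1 v_2 v_3] = [[2, 3, 3], [-5, -8, -8], [-5, -7, -6]] has det V = -1, so V^{-1} = adj(V)/det V = [[8, 3, 0], [-10, -3, -1], [5, 1, 1]].
Modal coordinates z(0) = V^{-1} x(0): 8·0 + 3·(-1) + 0·(-3) = -3; (-10)·0 + (-3)·(-1) + (-1)·(-3) = 6; 5·0 + 1·(-1) + 1·(-3) = -4; so z(0) = [-3, 6, -4]^T.
x_2(t) = Σ_i (v_i)_2 · z_i(0) · e^{λ_i t} (row 2 of V times the modal terms).
x_2(0.25) = (-5)·(-3)·e^{-4·0.25} + (-8)·6·e^{-3·0.25} + (-8)·(-4)·e^{-2·0.25} = 15·0.367879 + (-48)·0.472367 + 32·0.606531 = 2.2536.

2.2536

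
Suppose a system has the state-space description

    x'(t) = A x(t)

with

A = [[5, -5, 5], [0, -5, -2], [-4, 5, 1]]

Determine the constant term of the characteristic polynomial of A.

115

Expand det(sI - A) for the 3×3 matrix.
p(s) = s^3 - s^2 + 5s + 115.
(Check: constant term = det(-A) = (-1)^3 det A = 115; coefficient of s^2 = -tr A = -1.)
The constant term is 115.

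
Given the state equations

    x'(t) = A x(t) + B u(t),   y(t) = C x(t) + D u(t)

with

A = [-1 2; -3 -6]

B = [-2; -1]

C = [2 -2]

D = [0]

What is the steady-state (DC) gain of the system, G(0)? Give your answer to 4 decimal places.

G(0) = C(-A)^{-1}B + D = -C A^{-1} B + D.
det A = 12, so A^{-1} = (1/12)·adj(A) = [[-1/2, -1/6], [1/4, -1/12]]
A^{-1} B = [7/6, -5/12]^T
C A^{-1} B = 19/6
G(0) = D - C A^{-1} B = 0 - (19/6) = -19/6 ≈ -3.1667

-3.1667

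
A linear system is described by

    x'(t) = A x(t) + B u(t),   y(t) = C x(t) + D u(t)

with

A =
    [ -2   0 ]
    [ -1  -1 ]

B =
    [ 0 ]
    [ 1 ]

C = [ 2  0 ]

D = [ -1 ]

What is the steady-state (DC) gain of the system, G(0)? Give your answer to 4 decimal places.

G(0) = C(-A)^{-1}B + D = -C A^{-1} B + D.
det A = 2, so A^{-1} = (1/2)·adj(A) = [[-1/2, 0], [1/2, -1]]
A^{-1} B = [0, -1]^T
C A^{-1} B = 0
G(0) = D - C A^{-1} B = -1 - (0) = -1

-1.0000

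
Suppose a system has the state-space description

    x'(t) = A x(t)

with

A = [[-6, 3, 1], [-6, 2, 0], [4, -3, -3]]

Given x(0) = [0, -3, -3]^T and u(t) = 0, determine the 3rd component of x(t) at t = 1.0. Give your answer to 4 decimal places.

det(sI - A) = s^3 - (tr A)s^2 + (M11 + M22 + M33)s - det A, where Mii is the 2×2 principal minor of A obtained by deleting row i and column i.
tr A = (-6) + 2 + (-3) = -7; M11 = 2·(-3) - 0·(-3) = -6 - 0 = -6; M22 = (-6)·(-3) - 1·4 = 18 - 4 = 14; M33 = (-6)·2 - 3·(-6) = -12 - (-18) = 6; sum of minors = 14.
det A = (-6)·(2·(-3) - 0·(-3)) - 3·((-6)·(-3) - 0·4) + 1·((-6)·(-3) - 2·4) = (-6)·(-6) - 3·18 + 1·10 = -8.
So p(s) = det(sI - A) = s^3 + 7s^2 + 14s + 8.
Rational-root test: any integer root divides 8. Testing small divisors, s = -1 works: p(-1) = -1 + 7 + (-14) + 8 = 0, so (s + 1) is a factor.
Dividing, p(s) = (s + 1)(s^2 + 6s + 8).
Factor s^2 + 6s + 8: two numbers with sum -6 and product 8 are -2 and -4, so s^2 + 6s + 8 = (s + 2)(s + 4).
Hence p(s) = (s + 1) (s + 2) (s + 4), with roots -4, -2, -1.
The eigenvalues -4, -2, -1 are distinct and real, so A is diagonalisable and x(t) = e^{At} x(0) = V diag(e^{λ_i t}) V^{-1} x(0), where the columns of V are the eigenvectors.
λ = -4: A - (-4)I = [[-2, 3, 1], [-6, 6, 0], [4, -3, 1]]. v must be orthogonal to every row; (row 1) × (row 2) = [-6, -6, 6], so take v_1 = [-1, -1, 1]^T.
λ = -2: A - (-2)I = [[-4, 3, 1], [-6, 4, 0], [4, -3, -1]]. v must be orthogonal to every row; (row 1) × (row 2) = [-4, -6, 2], so take v_2 = [-2, -3, 1]^T.
λ = -1: A - (-1)I = [[-5, 3, 1], [-6, 3, 0], [4, -3, -2]]. v must be orthogonal to every row; (row 1) × (row 2) = [-3, -6, 3], so take v_3 = [1, 2, -1]^T.
V = [v_1 v_2 v_3] = [[-1, -2, 1], [-1, -3, 2], [1, 1, -1]] has det V = -1, so V^{-1} = adj(V)/det V = [[-1, 1, 1], [-1, 0, -1], [-2, 1, -1]].
Modal coordinates z(0) = V^{-1} x(0): (-1)·0 + 1·(-3) + 1·(-3) = -6; (-1)·0 + 0·(-3) + (-1)·(-3) = 3; (-2)·0 + 1·(-3) + (-1)·(-3) = 0; so z(0) = [-6, 3, 0]^T.
x_3(t) = Σ_i (v_i)_3 · z_i(0) · e^{λ_i t} (row 3 of V times the modal terms).
x_3(1.0) = 1·(-6)·e^{-4·1.0} + 1·3·e^{-2·1.0} + (-1)·0·e^{-1·1.0} = (-6)·0.018316 + 3·0.135335 + 0·0.367879 = 0.2961.

0.2961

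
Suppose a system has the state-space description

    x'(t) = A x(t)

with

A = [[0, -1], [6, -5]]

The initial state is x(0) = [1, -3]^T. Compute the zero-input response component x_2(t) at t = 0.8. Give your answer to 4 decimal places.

1.0620

det(sI - A) = s^2 - (tr A)s + det A, with tr A = 0 + (-5) = -5 and det A = 0·(-5) - (-1)·6 = 0 - (-6) = 6.
So p(s) = det(sI - A) = s^2 + 5s + 6.
Factor s^2 + 5s + 6: two numbers with sum -5 and product 6 are -2 and -3, so s^2 + 5s + 6 = (s + 2)(s + 3).
Hence p(s) = (s + 2) (s + 3), with roots -3, -2.
The eigenvalues -3, -2 are distinct and real, so A is diagonalisable and x(t) = e^{At} x(0) = V diag(e^{λ_i t}) V^{-1} x(0), where the columns of V are the eigenvectors.
λ = -3: A - (-3)I = [[3, -1], [6, -2]]. Row 1 gives 3·v1 + (-1)·v2 = 0, so take v_1 = [-1, -3]^T.
λ = -2: A - (-2)I = [[2, -1], [6, -3]]. Row 1 gives 2·v1 + (-1)·v2 = 0, so take v_2 = [1, 2]^T.
V = [v_1 v_2] = [[-1, 1], [-3, 2]] has det V = 1, so V^{-1} = adj(V)/det V = [[2, -1], [3, -1]].
Modal coordinates z(0) = V^{-1} x(0): 2·1 + (-1)·(-3) = 5; 3·1 + (-1)·(-3) = 6; so z(0) = [5, 6]^T.
x_2(t) = Σ_i (v_i)_2 · z_i(0) · e^{λ_i t} (row 2 of V times the modal terms).
x_2(0.8) = (-3)·5·e^{-3·0.8} + 2·6·e^{-2·0.8} = (-15)·0.090718 + 12·0.201897 = 1.0620.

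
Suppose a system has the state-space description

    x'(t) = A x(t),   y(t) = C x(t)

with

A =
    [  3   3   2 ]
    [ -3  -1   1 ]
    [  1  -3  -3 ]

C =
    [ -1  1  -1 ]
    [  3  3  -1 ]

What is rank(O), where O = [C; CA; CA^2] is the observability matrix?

CA = [[-7, -1, 2], [-1, 9, 12]]
CA^2 = [[-16, -26, -21], [-18, -48, -29]]
Observability matrix O = [C; CA; CA^2] = [[-1, 1, -1], [3, 3, -1], [-7, -1, 2], [-1, 9, 12], [-16, -26, -21], [-18, -48, -29]]
Take the 3×3 submatrix of O formed by rows 1, 2, 3: [[-1, 1, -1], [3, 3, -1], [-7, -1, 2]]. Its determinant is (-1)·(3·2 - (-1)·(-1)) - 1·(3·2 - (-1)·(-7)) + (-1)·(3·(-1) - 3·(-7)) = (-1)·5 - 1·(-1) + (-1)·18 = -22 ≠ 0.
So rank(O) ≥ 3; since O has 3 columns, rank(O) = 3.
rank(O) = 3 = n, so the pair (A, C) is completely observable.

3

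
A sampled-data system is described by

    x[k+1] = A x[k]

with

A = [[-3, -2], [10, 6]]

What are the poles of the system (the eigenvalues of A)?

det(zI - A) = z^2 - (tr A)z + det A, with tr A = (-3) + 6 = 3 and det A = (-3)·6 - (-2)·10 = -18 - (-20) = 2.
So p(z) = det(zI - A) = z^2 - 3z + 2.
Factor z^2 - 3z + 2: two numbers with sum 3 and product 2 are 2 and 1, so z^2 - 3z + 2 = (z - 2)(z - 1).
Hence p(z) = (z - 2) (z - 1), with roots 1, 2.

1, 2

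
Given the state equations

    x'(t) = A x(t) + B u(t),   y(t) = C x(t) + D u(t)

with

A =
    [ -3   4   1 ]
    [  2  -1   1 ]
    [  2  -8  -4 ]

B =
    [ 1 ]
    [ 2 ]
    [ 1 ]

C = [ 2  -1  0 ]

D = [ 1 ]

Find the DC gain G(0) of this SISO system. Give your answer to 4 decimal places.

4.1000

G(0) = C(-A)^{-1}B + D = -C A^{-1} B + D.
det A = -10, so A^{-1} = (1/-10)·adj(A) = [[-6/5, -4/5, -1/2], [-1, -1, -1/2], [7/5, 8/5, 1/2]]
A^{-1} B = [-33/10, -7/2, 51/10]^T
C A^{-1} B = -31/10
G(0) = D - C A^{-1} B = 1 - (-31/10) = 41/10 ≈ 4.1000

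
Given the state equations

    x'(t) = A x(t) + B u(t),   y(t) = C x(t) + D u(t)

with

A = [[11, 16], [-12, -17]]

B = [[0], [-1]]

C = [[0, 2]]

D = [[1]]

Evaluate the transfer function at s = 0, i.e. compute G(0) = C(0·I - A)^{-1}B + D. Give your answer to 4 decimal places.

G(0) = C(-A)^{-1}B + D = -C A^{-1} B + D.
det A = 5, so A^{-1} = (1/5)·adj(A) = [[-17/5, -16/5], [12/5, 11/5]]
A^{-1} B = [16/5, -11/5]^T
C A^{-1} B = -22/5
G(0) = D - C A^{-1} B = 1 - (-22/5) = 27/5 ≈ 5.4000

5.4000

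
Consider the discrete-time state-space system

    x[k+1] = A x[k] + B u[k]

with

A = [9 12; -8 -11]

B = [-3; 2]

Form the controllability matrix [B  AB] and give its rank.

1

AB = [[-3], [2]]
Controllability matrix C = [B  AB] = [[-3, -3], [2, 2]]
Every column of C is a scalar multiple of column 1 = [-3, 2] (multipliers 1, 1), so the columns span a one-dimensional space.
C ≠ 0, hence rank(C) = 1.
rank(C) = 1 < n = 2, so the pair (A, B) is not completely controllable.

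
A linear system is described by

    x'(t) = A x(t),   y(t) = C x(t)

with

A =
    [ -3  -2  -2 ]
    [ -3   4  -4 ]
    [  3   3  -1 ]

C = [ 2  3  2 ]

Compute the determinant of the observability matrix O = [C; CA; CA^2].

CA = [[-9, 14, -18]]
CA^2 = [[-69, 20, -20]]
Observability matrix O = [C; CA; CA^2] = [[2, 3, 2], [-9, 14, -18], [-69, 20, -20]]
Expanding along the first row, det(O) = 2·(14·(-20) - (-18)·20) - 3·((-9)·(-20) - (-18)·(-69)) + 2·((-9)·20 - 14·(-69)) = 2·80 - 3·(-1062) + 2·786 = 4918
Since det(O) ≠ 0, rank(O) = 3 and the system is completely observable.

4918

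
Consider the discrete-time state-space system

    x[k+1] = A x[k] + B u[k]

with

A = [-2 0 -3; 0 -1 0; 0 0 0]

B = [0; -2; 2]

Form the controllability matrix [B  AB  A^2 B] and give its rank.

3

AB = [[-6], [2], [0]]
A^2B = [[12], [-2], [0]]
Controllability matrix C = [B  AB  A^2B] = [[0, -6, 12], [-2, 2, -2], [2, 0, 0]]
det(C) = 0·(2·0 - (-2)·0) - (-6)·((-2)·0 - (-2)·2) + 12·((-2)·0 - 2·2) = 0·0 - (-6)·4 + 12·(-4) = -24 ≠ 0, so rank(C) = 3.
rank(C) = 3 = n, so the pair (A, B) is completely controllable.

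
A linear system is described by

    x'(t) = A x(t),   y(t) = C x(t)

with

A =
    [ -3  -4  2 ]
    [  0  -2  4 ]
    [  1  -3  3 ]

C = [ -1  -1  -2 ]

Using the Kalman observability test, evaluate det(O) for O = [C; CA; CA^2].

CA = [[1, 12, -12]]
CA^2 = [[-15, 8, 14]]
Observability matrix O = [C; CA; CA^2] = [[-1, -1, -2], [1, 12, -12], [-15, 8, 14]]
Expanding along the first row, det(O) = (-1)·(12·14 - (-12)·8) - (-1)·(1·14 - (-12)·(-15)) + (-2)·(1·8 - 12·(-15)) = (-1)·264 - (-1)·(-166) + (-2)·188 = -806
Since det(O) ≠ 0, rank(O) = 3 and the system is completely observable.

-806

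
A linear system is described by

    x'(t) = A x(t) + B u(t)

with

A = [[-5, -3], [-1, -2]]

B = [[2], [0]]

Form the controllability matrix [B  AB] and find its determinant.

-4

AB = [[-10], [-2]]
Controllability matrix C = [B  AB] = [[2, -10], [0, -2]]
det(C) = 2·(-2) - (-10)·0 = -4 - 0 = -4
Since det(C) ≠ 0, rank(C) = 2 and the system is completely controllable.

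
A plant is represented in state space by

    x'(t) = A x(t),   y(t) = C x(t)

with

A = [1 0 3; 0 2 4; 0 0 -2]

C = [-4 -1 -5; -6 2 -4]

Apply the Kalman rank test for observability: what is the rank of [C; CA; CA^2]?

2

CA = [[-4, -2, -6], [-6, 4, -2]]
CA^2 = [[-4, -4, -8], [-6, 8, 2]]
Observability matrix O = [C; CA; CA^2] = [[-4, -1, -5], [-6, 2, -4], [-4, -2, -6], [-6, 4, -2], [-4, -4, -8], [-6, 8, 2]]
The columns c1, c2, c3 of O are linearly dependent: -c1 - c2 + c3 = 0 (check each entry), so rank(O) ≤ 2.
The 2×2 minor from rows 1, 2, columns 1, 2 is (-4)·2 - (-1)·(-6) = -8 - 6 = -14 ≠ 0, so rank(O) = 2.
rank(O) = 2 < n = 3, so the pair (A, C) is not completely observable.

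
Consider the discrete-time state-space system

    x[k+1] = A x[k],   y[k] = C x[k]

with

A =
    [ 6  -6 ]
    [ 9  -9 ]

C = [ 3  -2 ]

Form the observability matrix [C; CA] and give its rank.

1

CA = [[0, 0]]
Observability matrix O = [C; CA] = [[3, -2], [0, 0]]
Every row of O is a scalar multiple of row 1 = [3, -2] (multipliers 1, 0), so the rows span a one-dimensional space.
O ≠ 0, hence rank(O) = 1.
rank(O) = 1 < n = 2, so the pair (A, C) is not completely observable.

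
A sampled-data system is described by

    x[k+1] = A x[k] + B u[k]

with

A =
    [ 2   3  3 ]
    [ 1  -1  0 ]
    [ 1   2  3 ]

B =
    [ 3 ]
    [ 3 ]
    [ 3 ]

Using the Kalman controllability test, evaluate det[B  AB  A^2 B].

324

AB = [[24], [0], [18]]
A^2B = [[102], [24], [78]]
Controllability matrix C = [B  AB  A^2B] = [[3, 24, 102], [3, 0, 24], [3, 18, 78]]
Expanding along the first row, det(C) = 3·(0·78 - 24·18) - 24·(3·78 - 24·3) + 102·(3·18 - 0·3) = 3·(-432) - 24·162 + 102·54 = 324
Since det(C) ≠ 0, rank(C) = 3 and the system is completely controllable.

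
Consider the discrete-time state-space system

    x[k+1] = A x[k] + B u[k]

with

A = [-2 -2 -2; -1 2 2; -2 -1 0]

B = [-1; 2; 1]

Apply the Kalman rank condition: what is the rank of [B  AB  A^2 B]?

3

AB = [[-4], [7], [0]]
A^2B = [[-6], [18], [1]]
Controllability matrix C = [B  AB  A^2B] = [[-1, -4, -6], [2, 7, 18], [1, 0, 1]]
det(C) = (-1)·(7·1 - 18·0) - (-4)·(2·1 - 18·1) + (-6)·(2·0 - 7·1) = (-1)·7 - (-4)·(-16) + (-6)·(-7) = -29 ≠ 0, so rank(C) = 3.
rank(C) = 3 = n, so the pair (A, B) is completely controllable.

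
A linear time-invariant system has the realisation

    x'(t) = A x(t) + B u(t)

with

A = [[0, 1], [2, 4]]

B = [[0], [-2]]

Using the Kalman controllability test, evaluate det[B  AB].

-4

AB = [[-2], [-8]]
Controllability matrix C = [B  AB] = [[0, -2], [-2, -8]]
det(C) = 0·(-8) - (-2)·(-2) = 0 - 4 = -4
Since det(C) ≠ 0, rank(C) = 2 and the system is completely controllable.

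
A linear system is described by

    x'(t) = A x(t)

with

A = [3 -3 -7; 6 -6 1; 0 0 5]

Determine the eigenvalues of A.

det(sI - A) = s^3 - (tr A)s^2 + (M11 + M22 + M33)s - det A, where Mii is the 2×2 principal minor of A obtained by deleting row i and column i.
tr A = 3 + (-6) + 5 = 2; M11 = (-6)·5 - 1·0 = -30 - 0 = -30; M22 = 3·5 - (-7)·0 = 15 - 0 = 15; M33 = 3·(-6) - (-3)·6 = -18 - (-18) = 0; sum of minors = -15.
det A = 3·((-6)·5 - 1·0) - (-3)·(6·5 - 1·0) + (-7)·(6·0 - (-6)·0) = 3·(-30) - (-3)·30 + (-7)·0 = 0.
So p(s) = det(sI - A) = s^3 - 2s^2 - 15s.
The constant term is 0, so p(s) = s(s^2 - 2s - 15).
Factor s^2 - 2s - 15: two numbers with sum 2 and product -15 are 5 and -3, so s^2 - 2s - 15 = (s - 5)(s + 3).
Hence p(s) = s (s - 5) (s + 3), with roots -3, 0, 5.
At least one eigenvalue has non-negative real part, so the system is not asymptotically stable.

-3, 0, 5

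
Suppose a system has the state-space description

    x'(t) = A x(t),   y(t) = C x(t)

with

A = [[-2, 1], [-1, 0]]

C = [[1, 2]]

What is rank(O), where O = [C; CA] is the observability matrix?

CA = [[-4, 1]]
Observability matrix O = [C; CA] = [[1, 2], [-4, 1]]
det(O) = 1·1 - 2·(-4) = 1 - (-8) = 9 ≠ 0, so rank(O) = 2.
rank(O) = 2 = n, so the pair (A, C) is completely observable.

2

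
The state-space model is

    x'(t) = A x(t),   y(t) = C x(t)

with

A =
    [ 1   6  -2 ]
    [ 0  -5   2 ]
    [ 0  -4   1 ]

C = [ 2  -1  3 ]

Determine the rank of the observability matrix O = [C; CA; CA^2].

CA = [[2, 5, -3]]
CA^2 = [[2, -1, 3]]
Observability matrix O = [C; CA; CA^2] = [[2, -1, 3], [2, 5, -3], [2, -1, 3]]
The columns c1, c2, c3 of O are linearly dependent: -c1 + c2 + c3 = 0 (check each entry), so rank(O) ≤ 2.
The 2×2 minor from rows 1, 2, columns 1, 2 is 2·5 - (-1)·2 = 10 - (-2) = 12 ≠ 0, so rank(O) = 2.
rank(O) = 2 < n = 3, so the pair (A, C) is not completely observable.

2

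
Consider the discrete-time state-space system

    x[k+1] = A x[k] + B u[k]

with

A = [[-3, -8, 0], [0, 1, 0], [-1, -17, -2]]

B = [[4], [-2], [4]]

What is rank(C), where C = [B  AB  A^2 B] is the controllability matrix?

AB = [[4], [-2], [22]]
A^2B = [[4], [-2], [-14]]
Controllability matrix C = [B  AB  A^2B] = [[4, 4, 4], [-2, -2, -2], [4, 22, -14]]
The rows r1, r2, r3 of C are linearly dependent: r1 + 2·r2 = 0 (check each entry), so rank(C) ≤ 2.
The 2×2 minor from rows 1, 3, columns 1, 2 is 4·22 - 4·4 = 88 - 16 = 72 ≠ 0, so rank(C) = 2.
rank(C) = 2 < n = 3, so the pair (A, B) is not completely controllable.

2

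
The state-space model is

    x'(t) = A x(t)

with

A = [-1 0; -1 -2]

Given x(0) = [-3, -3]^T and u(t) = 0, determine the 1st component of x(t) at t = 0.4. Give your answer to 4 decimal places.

det(sI - A) = s^2 - (tr A)s + det A, with tr A = (-1) + (-2) = -3 and det A = (-1)·(-2) - 0·(-1) = 2 - 0 = 2.
So p(s) = det(sI - A) = s^2 + 3s + 2.
Factor s^2 + 3s + 2: two numbers with sum -3 and product 2 are -1 and -2, so s^2 + 3s + 2 = (s + 1)(s + 2).
Hence p(s) = (s + 1) (s + 2), with roots -2, -1.
The eigenvalues -2, -1 are distinct and real, so A is diagonalisable and x(t) = e^{At} x(0) = V diag(e^{λ_i t}) V^{-1} x(0), where the columns of V are the eigenvectors.
λ = -2: A - (-2)I = [[1, 0], [-1, 0]]. Row 1 gives 1·v1 + 0·v2 = 0, so take v_1 = [0, 1]^T.
λ = -1: A - (-1)I = [[0, 0], [-1, -1]]. Row 2 gives (-1)·v1 + (-1)·v2 = 0, so take v_2 = [1, -1]^T.
V = [v_1 v_2] = [[0, 1], [1, -1]] has det V = -1, so V^{-1} = adj(V)/det V = [[1, 1], [1, 0]].
Modal coordinates z(0) = V^{-1} x(0): 1·(-3) + 1·(-3) = -6; 1·(-3) + 0·(-3) = -3; so z(0) = [-6, -3]^T.
x_1(t) = Σ_i (v_i)_1 · z_i(0) · e^{λ_i t} (row 1 of V times the modal terms).
x_1(0.4) = 0·(-6)·e^{-2·0.4} + 1·(-3)·e^{-1·0.4} = 0·0.449329 + (-3)·0.670320 = -2.0110.

-2.0110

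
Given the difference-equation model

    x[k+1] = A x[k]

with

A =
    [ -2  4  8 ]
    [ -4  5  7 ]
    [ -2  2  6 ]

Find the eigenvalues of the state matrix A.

det(zI - A) = z^3 - (tr A)z^2 + (M11 + M22 + M33)z - det A, where Mii is the 2×2 principal minor of A obtained by deleting row i and column i.
tr A = (-2) + 5 + 6 = 9; M11 = 5·6 - 7·2 = 30 - 14 = 16; M22 = (-2)·6 - 8·(-2) = -12 - (-16) = 4; M33 = (-2)·5 - 4·(-4) = -10 - (-16) = 6; sum of minors = 26.
det A = (-2)·(5·6 - 7·2) - 4·((-4)·6 - 7·(-2)) + 8·((-4)·2 - 5·(-2)) = (-2)·16 - 4·(-10) + 8·2 = 24.
So p(z) = det(zI - A) = z^3 - 9z^2 + 26z - 24.
Rational-root test: any integer root divides -24. Testing small divisors, z = 2 works: p(2) = 8 + (-36) + 52 + (-24) = 0, so (z - 2) is a factor.
Dividing, p(z) = (z - 2)(z^2 - 7z + 12).
Factor z^2 - 7z + 12: two numbers with sum 7 and product 12 are 4 and 3, so z^2 - 7z + 12 = (z - 4)(z - 3).
Hence p(z) = (z - 4) (z - 3) (z - 2), with roots 2, 3, 4.

2, 3, 4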